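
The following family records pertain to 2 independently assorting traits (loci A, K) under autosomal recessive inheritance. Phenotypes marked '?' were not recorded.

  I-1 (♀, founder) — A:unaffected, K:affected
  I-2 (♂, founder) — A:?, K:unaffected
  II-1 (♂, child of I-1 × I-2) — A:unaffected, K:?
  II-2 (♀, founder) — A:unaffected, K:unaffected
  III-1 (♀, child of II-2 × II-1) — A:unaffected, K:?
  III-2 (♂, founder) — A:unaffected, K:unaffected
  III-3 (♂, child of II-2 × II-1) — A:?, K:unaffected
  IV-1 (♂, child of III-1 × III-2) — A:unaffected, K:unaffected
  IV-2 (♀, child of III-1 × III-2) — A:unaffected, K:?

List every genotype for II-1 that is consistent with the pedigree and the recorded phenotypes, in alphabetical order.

II-1 ∈ {AA Kk, AA kk, Aa Kk, Aa kk}

A/I-1 un ·: AA|Aa
A/I-2 ? ·: AA|Aa|aa
A/II-1 un I-1×I-2: AA|Aa
A/II-2 un ·: AA|Aa
A/III-1 un II-2×II-1: AA|Aa
A/III-2 un ·: AA|Aa
A/III-3 ? II-2×II-1: AA|Aa|aa
A/IV-1 un III-1×III-2: AA|Aa
A/IV-2 un III-1×III-2: AA|Aa
⇒ A over [I-1,I-2,II-1,II-2,III-1,III-2,III-3,IV-1,IV-2]: 449 consistent
K/I-1 aff ·: kk
K/I-2 un ·: KK|Kk
K/II-1 ? I-1×I-2: Kk|kk
K/II-2 un ·: KK|Kk
K/III-1 ? II-2×II-1: KK|Kk|kk
K/III-2 un ·: KK|Kk
K/III-3 un II-2×II-1: KK|Kk
K/IV-1 un III-1×III-2: KK|Kk
K/IV-2 ? III-1×III-2: KK|Kk|kk
⇒ K over [I-1,I-2,II-1,II-2,III-1,III-2,III-3,IV-1,IV-2]: 155 consistent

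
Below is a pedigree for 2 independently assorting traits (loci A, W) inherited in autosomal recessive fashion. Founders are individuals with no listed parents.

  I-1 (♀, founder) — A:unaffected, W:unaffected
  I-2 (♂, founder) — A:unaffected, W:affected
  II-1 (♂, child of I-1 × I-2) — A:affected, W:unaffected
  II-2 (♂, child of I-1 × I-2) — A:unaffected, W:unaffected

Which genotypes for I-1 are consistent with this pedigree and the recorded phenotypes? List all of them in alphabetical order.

A/I-1 un ·: Aa
A/I-2 un ·: Aa
A/II-1 aff I-1×I-2: aa
A/II-2 un I-1×I-2: AA|Aa
⇒ A over [I-1,I-2,II-1,II-2]: 2 consistent
W/I-1 un ·: WW|Ww
W/I-2 aff ·: ww
W/II-1 un I-1×I-2: Ww
W/II-2 un I-1×I-2: Ww
⇒ W over [I-1,I-2,II-1,II-2]: 2 consistent

I-1 ∈ {Aa WW, Aa Ww}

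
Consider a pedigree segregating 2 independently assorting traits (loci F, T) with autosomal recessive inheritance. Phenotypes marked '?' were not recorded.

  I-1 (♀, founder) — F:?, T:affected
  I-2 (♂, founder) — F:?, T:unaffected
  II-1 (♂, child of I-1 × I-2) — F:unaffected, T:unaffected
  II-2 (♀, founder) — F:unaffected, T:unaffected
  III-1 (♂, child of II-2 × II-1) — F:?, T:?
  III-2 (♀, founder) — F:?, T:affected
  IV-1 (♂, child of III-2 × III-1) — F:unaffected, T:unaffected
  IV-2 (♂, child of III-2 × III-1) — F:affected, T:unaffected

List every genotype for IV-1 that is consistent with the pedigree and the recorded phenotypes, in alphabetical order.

IV-1 ∈ {FF Tt, Ff Tt}

F/I-1 ? ·: FF|Ff|ff
F/I-2 ? ·: FF|Ff|ff
F/II-1 un I-1×I-2: FF|Ff
F/II-2 un ·: FF|Ff
F/III-1 ? II-2×II-1: Ff|ff
F/III-2 ? ·: Ff|ff
F/IV-1 un III-2×III-1: FF|Ff
F/IV-2 aff III-2×III-1: ff
⇒ F over [I-1,I-2,II-1,II-2,III-1,III-2,IV-1,IV-2]: 61 consistent
T/I-1 aff ·: tt
T/I-2 un ·: TT|Tt
T/II-1 un I-1×I-2: Tt
T/II-2 un ·: TT|Tt
T/III-1 ? II-2×II-1: TT|Tt
T/III-2 aff ·: tt
T/IV-1 un III-2×III-1: Tt
T/IV-2 un III-2×III-1: Tt
⇒ T over [I-1,I-2,II-1,II-2,III-1,III-2,IV-1,IV-2]: 8 consistent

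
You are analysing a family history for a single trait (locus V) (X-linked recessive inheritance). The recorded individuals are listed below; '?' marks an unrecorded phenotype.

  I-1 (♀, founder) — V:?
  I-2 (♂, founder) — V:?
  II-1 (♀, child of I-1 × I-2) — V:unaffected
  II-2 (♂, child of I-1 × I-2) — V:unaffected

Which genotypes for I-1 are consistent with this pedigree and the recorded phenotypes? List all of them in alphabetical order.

I-1 ∈ {X^VX^V, X^VX^v}

V/I-1 ? ·: X^VX^V|X^VX^v
V/I-2 ? ·: X^VY|X^vY
V/II-1 un I-1×I-2: X^VX^V|X^VX^v
V/II-2 un I-1×I-2: X^VY
⇒ V over [I-1,I-2,II-1,II-2]: 5 consistent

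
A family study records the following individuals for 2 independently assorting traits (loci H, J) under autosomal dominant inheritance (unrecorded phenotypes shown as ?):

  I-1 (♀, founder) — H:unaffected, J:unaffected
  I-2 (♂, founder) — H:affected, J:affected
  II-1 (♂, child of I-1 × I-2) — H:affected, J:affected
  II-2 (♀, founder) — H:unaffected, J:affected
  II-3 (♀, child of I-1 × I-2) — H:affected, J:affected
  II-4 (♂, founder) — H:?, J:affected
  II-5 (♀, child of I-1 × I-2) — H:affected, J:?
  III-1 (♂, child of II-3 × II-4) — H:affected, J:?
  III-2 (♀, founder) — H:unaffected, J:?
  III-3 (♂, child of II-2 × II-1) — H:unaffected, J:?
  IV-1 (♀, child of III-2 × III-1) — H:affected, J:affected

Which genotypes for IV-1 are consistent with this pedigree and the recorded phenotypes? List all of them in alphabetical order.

IV-1 ∈ {Hh JJ, Hh Jj}

H/I-1 un ·: hh
H/I-2 aff ·: Hh|HH
H/II-1 aff I-1×I-2: Hh
H/II-2 un ·: hh
H/II-3 aff I-1×I-2: Hh
H/II-4 ? ·: hh|Hh|HH
H/II-5 aff I-1×I-2: Hh
H/III-1 aff II-3×II-4: Hh|HH
H/III-2 un ·: hh
H/III-3 un II-2×II-1: hh
H/IV-1 aff III-2×III-1: Hh
⇒ H over [I-1,I-2,II-1,II-2,II-3,II-4,II-5,III-1,III-2,III-3,IV-1]: 10 consistent
J/I-1 un ·: jj
J/I-2 aff ·: Jj|JJ
J/II-1 aff I-1×I-2: Jj
J/II-2 aff ·: Jj|JJ
J/II-3 aff I-1×I-2: Jj
J/II-4 aff ·: Jj|JJ
J/II-5 ? I-1×I-2: jj|Jj
J/III-1 ? II-3×II-4: jj|Jj|JJ
J/III-2 ? ·: jj|Jj|JJ
J/III-3 ? II-2×II-1: jj|Jj|JJ
J/IV-1 aff III-2×III-1: Jj|JJ
⇒ J over [I-1,I-2,II-1,II-2,II-3,II-4,II-5,III-1,III-2,III-3,IV-1]: 300 consistent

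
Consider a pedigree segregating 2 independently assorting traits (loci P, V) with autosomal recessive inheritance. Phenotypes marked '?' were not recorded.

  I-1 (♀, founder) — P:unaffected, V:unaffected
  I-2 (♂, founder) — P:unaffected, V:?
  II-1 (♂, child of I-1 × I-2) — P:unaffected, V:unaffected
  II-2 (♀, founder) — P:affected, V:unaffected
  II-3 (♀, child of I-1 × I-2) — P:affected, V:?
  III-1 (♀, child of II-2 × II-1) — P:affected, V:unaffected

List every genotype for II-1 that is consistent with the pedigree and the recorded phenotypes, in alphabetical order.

P/I-1 un ·: Pp
P/I-2 un ·: Pp
P/II-1 un I-1×I-2: Pp
P/II-2 aff ·: pp
P/II-3 aff I-1×I-2: pp
P/III-1 aff II-2×II-1: pp
⇒ P over [I-1,I-2,II-1,II-2,II-3,III-1]: 1 consistent
V/I-1 un ·: VV|Vv
V/I-2 ? ·: VV|Vv|vv
V/II-1 un I-1×I-2: VV|Vv
V/II-2 un ·: VV|Vv
V/II-3 ? I-1×I-2: VV|Vv|vv
V/III-1 un II-2×II-1: VV|Vv
⇒ V over [I-1,I-2,II-1,II-2,II-3,III-1]: 64 consistent

II-1 ∈ {Pp VV, Pp Vv}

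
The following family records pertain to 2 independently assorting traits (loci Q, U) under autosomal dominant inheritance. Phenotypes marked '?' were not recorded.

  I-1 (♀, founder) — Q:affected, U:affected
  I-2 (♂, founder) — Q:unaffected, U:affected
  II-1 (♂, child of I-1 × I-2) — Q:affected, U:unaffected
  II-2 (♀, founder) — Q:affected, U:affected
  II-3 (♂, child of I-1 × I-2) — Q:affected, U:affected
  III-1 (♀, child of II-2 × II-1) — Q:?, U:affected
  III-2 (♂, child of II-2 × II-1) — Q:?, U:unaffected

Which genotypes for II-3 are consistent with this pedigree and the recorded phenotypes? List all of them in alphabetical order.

Q/I-1 aff ·: Qq|QQ
Q/I-2 un ·: qq
Q/II-1 aff I-1×I-2: Qq
Q/II-2 aff ·: Qq|QQ
Q/II-3 aff I-1×I-2: Qq
Q/III-1 ? II-2×II-1: qq|Qq|QQ
Q/III-2 ? II-2×II-1: qq|Qq|QQ
⇒ Q over [I-1,I-2,II-1,II-2,II-3,III-1,III-2]: 26 consistent
U/I-1 aff ·: Uu
U/I-2 aff ·: Uu
U/II-1 un I-1×I-2: uu
U/II-2 aff ·: Uu
U/II-3 aff I-1×I-2: Uu|UU
U/III-1 aff II-2×II-1: Uu
U/III-2 un II-2×II-1: uu
⇒ U over [I-1,I-2,II-1,II-2,II-3,III-1,III-2]: 2 consistent

II-3 ∈ {Qq UU, Qq Uu}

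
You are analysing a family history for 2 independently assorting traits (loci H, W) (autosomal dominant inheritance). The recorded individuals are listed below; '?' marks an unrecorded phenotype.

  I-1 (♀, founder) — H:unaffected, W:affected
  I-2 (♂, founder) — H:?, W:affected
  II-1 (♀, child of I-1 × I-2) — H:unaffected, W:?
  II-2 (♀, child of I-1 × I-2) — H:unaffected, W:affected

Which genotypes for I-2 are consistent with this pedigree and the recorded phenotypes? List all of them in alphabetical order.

H/I-1 un ·: hh
H/I-2 ? ·: hh|Hh
H/II-1 un I-1×I-2: hh
H/II-2 un I-1×I-2: hh
⇒ H over [I-1,I-2,II-1,II-2]: 2 consistent
W/I-1 aff ·: Ww|WW
W/I-2 aff ·: Ww|WW
W/II-1 ? I-1×I-2: ww|Ww|WW
W/II-2 aff I-1×I-2: Ww|WW
⇒ W over [I-1,I-2,II-1,II-2]: 15 consistent

I-2 ∈ {Hh WW, Hh Ww, hh WW, hh Ww}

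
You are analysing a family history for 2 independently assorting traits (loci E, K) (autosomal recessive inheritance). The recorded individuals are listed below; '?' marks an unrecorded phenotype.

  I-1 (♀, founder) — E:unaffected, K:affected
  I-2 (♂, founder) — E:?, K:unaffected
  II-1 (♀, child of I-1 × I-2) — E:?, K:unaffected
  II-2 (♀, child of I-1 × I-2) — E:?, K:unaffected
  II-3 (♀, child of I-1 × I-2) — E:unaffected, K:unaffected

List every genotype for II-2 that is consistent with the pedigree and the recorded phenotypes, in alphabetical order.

II-2 ∈ {EE Kk, Ee Kk, ee Kk}

E/I-1 un ·: EE|Ee
E/I-2 ? ·: EE|Ee|ee
E/II-1 ? I-1×I-2: EE|Ee|ee
E/II-2 ? I-1×I-2: EE|Ee|ee
E/II-3 un I-1×I-2: EE|Ee
⇒ E over [I-1,I-2,II-1,II-2,II-3]: 40 consistent
K/I-1 aff ·: kk
K/I-2 un ·: KK|Kk
K/II-1 un I-1×I-2: Kk
K/II-2 un I-1×I-2: Kk
K/II-3 un I-1×I-2: Kk
⇒ K over [I-1,I-2,II-1,II-2,II-3]: 2 consistent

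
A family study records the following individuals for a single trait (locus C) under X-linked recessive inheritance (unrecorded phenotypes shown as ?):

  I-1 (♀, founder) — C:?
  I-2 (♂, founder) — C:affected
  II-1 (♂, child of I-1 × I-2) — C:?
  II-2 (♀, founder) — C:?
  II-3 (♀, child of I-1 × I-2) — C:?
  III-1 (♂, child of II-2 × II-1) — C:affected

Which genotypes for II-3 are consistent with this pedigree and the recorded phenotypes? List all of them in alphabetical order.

II-3 ∈ {X^CX^c, X^cX^c}

C/I-1 ? ·: X^CX^C|X^CX^c|X^cX^c
C/I-2 aff ·: X^cY
C/II-1 ? I-1×I-2: X^CY|X^cY
C/II-2 ? ·: X^CX^c|X^cX^c
C/II-3 ? I-1×I-2: X^CX^c|X^cX^c
C/III-1 aff II-2×II-1: X^cY
⇒ C over [I-1,I-2,II-1,II-2,II-3,III-1]: 12 consistent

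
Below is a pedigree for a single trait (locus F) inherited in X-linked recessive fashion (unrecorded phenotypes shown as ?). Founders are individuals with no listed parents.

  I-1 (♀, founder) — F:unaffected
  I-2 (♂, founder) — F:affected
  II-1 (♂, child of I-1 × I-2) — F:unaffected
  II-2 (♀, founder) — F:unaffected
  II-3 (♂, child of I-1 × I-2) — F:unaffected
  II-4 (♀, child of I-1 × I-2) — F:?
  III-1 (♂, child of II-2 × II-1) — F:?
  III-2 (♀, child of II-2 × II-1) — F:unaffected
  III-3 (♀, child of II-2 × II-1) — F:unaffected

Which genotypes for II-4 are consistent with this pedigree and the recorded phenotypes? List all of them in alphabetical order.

II-4 ∈ {X^FX^f, X^fX^f}

F/I-1 un ·: X^FX^F|X^FX^f
F/I-2 aff ·: X^fY
F/II-1 un I-1×I-2: X^FY
F/II-2 un ·: X^FX^F|X^FX^f
F/II-3 un I-1×I-2: X^FY
F/II-4 ? I-1×I-2: X^FX^f|X^fX^f
F/III-1 ? II-2×II-1: X^FY|X^fY
F/III-2 un II-2×II-1: X^FX^F|X^FX^f
F/III-3 un II-2×II-1: X^FX^F|X^FX^f
⇒ F over [I-1,I-2,II-1,II-2,II-3,II-4,III-1,III-2,III-3]: 27 consistent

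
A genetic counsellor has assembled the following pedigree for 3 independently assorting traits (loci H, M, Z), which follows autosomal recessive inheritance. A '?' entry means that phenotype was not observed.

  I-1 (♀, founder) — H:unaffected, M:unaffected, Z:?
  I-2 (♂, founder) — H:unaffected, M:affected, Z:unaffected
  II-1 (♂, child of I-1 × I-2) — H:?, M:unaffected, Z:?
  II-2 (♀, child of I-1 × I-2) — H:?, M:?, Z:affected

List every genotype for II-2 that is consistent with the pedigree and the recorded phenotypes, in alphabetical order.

II-2 ∈ {HH Mm zz, HH mm zz, Hh Mm zz, Hh mm zz, hh Mm zz, hh mm zz}

H/I-1 un ·: HH|Hh
H/I-2 un ·: HH|Hh
H/II-1 ? I-1×I-2: HH|Hh|hh
H/II-2 ? I-1×I-2: HH|Hh|hh
⇒ H over [I-1,I-2,II-1,II-2]: 18 consistent
M/I-1 un ·: MM|Mm
M/I-2 aff ·: mm
M/II-1 un I-1×I-2: Mm
M/II-2 ? I-1×I-2: Mm|mm
⇒ M over [I-1,I-2,II-1,II-2]: 3 consistent
Z/I-1 ? ·: Zz|zz
Z/I-2 un ·: Zz
Z/II-1 ? I-1×I-2: ZZ|Zz|zz
Z/II-2 aff I-1×I-2: zz
⇒ Z over [I-1,I-2,II-1,II-2]: 5 consistent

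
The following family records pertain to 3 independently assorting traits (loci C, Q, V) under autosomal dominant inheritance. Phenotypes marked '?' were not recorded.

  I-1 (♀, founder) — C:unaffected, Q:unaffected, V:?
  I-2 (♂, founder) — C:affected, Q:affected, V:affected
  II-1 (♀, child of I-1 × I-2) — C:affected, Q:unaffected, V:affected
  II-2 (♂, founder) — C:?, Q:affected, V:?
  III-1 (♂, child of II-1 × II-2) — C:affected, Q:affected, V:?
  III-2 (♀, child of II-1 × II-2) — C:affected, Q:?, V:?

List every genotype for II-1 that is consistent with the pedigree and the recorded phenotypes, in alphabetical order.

C/I-1 un ·: cc
C/I-2 aff ·: Cc|CC
C/II-1 aff I-1×I-2: Cc
C/II-2 ? ·: cc|Cc|CC
C/III-1 aff II-1×II-2: Cc|CC
C/III-2 aff II-1×II-2: Cc|CC
⇒ C over [I-1,I-2,II-1,II-2,III-1,III-2]: 18 consistent
Q/I-1 un ·: qq
Q/I-2 aff ·: Qq
Q/II-1 un I-1×I-2: qq
Q/II-2 aff ·: Qq|QQ
Q/III-1 aff II-1×II-2: Qq
Q/III-2 ? II-1×II-2: qq|Qq
⇒ Q over [I-1,I-2,II-1,II-2,III-1,III-2]: 3 consistent
V/I-1 ? ·: vv|Vv|VV
V/I-2 aff ·: Vv|VV
V/II-1 aff I-1×I-2: Vv|VV
V/II-2 ? ·: vv|Vv|VV
V/III-1 ? II-1×II-2: vv|Vv|VV
V/III-2 ? II-1×II-2: vv|Vv|VV
⇒ V over [I-1,I-2,II-1,II-2,III-1,III-2]: 109 consistent

II-1 ∈ {Cc qq VV, Cc qq Vv}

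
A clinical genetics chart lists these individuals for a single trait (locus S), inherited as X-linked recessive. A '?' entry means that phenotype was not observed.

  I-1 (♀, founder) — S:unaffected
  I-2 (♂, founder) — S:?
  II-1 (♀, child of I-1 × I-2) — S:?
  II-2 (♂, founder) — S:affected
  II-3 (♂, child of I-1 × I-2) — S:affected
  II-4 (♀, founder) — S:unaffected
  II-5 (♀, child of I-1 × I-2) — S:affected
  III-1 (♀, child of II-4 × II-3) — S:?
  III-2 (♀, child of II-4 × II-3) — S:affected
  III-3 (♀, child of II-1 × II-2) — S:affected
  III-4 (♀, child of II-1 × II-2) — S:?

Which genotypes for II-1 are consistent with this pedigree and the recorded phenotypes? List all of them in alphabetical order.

S/I-1 un ·: X^SX^s
S/I-2 ? ·: X^sY
S/II-1 ? I-1×I-2: X^SX^s|X^sX^s
S/II-2 aff ·: X^sY
S/II-3 aff I-1×I-2: X^sY
S/II-4 un ·: X^SX^s
S/II-5 aff I-1×I-2: X^sX^s
S/III-1 ? II-4×II-3: X^SX^s|X^sX^s
S/III-2 aff II-4×II-3: X^sX^s
S/III-3 aff II-1×II-2: X^sX^s
S/III-4 ? II-1×II-2: X^SX^s|X^sX^s
⇒ S over [I-1,I-2,II-1,II-2,II-3,II-4,II-5,III-1,III-2,III-3,III-4]: 6 consistent

II-1 ∈ {X^SX^s, X^sX^s}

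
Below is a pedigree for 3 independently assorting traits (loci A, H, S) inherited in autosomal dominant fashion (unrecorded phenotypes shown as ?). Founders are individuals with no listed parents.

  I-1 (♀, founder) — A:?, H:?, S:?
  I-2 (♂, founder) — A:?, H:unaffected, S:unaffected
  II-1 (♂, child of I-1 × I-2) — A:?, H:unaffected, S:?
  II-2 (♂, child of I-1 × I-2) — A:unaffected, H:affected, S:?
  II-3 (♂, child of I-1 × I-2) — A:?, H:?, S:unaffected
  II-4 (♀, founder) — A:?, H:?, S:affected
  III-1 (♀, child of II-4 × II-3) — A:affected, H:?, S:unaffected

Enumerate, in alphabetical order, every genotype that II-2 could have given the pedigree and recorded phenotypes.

II-2 ∈ {aa Hh Ss, aa Hh ss}

A/I-1 ? ·: aa|Aa
A/I-2 ? ·: aa|Aa
A/II-1 ? I-1×I-2: aa|Aa|AA
A/II-2 un I-1×I-2: aa
A/II-3 ? I-1×I-2: aa|Aa|AA
A/II-4 ? ·: aa|Aa|AA
A/III-1 aff II-4×II-3: Aa|AA
⇒ A over [I-1,I-2,II-1,II-2,II-3,II-4,III-1]: 63 consistent
H/I-1 ? ·: Hh
H/I-2 un ·: hh
H/II-1 un I-1×I-2: hh
H/II-2 aff I-1×I-2: Hh
H/II-3 ? I-1×I-2: hh|Hh
H/II-4 ? ·: hh|Hh|HH
H/III-1 ? II-4×II-3: hh|Hh|HH
⇒ H over [I-1,I-2,II-1,II-2,II-3,II-4,III-1]: 11 consistent
S/I-1 ? ·: ss|Ss
S/I-2 un ·: ss
S/II-1 ? I-1×I-2: ss|Ss
S/II-2 ? I-1×I-2: ss|Ss
S/II-3 un I-1×I-2: ss
S/II-4 aff ·: Ss
S/III-1 un II-4×II-3: ss
⇒ S over [I-1,I-2,II-1,II-2,II-3,II-4,III-1]: 5 consistent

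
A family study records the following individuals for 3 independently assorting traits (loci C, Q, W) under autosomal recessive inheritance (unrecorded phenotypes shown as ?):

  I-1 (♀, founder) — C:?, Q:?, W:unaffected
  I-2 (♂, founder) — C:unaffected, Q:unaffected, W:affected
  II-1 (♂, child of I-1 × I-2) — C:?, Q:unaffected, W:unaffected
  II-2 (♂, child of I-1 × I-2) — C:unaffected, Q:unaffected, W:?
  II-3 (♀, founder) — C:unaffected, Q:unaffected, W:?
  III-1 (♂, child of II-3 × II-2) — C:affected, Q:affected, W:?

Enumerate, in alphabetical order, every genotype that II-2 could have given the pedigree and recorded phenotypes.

C/I-1 ? ·: CC|Cc|cc
C/I-2 un ·: CC|Cc
C/II-1 ? I-1×I-2: CC|Cc|cc
C/II-2 un I-1×I-2: Cc
C/II-3 un ·: Cc
C/III-1 aff II-3×II-2: cc
⇒ C over [I-1,I-2,II-1,II-2,II-3,III-1]: 10 consistent
Q/I-1 ? ·: QQ|Qq|qq
Q/I-2 un ·: QQ|Qq
Q/II-1 un I-1×I-2: QQ|Qq
Q/II-2 un I-1×I-2: Qq
Q/II-3 un ·: Qq
Q/III-1 aff II-3×II-2: qq
⇒ Q over [I-1,I-2,II-1,II-2,II-3,III-1]: 8 consistent
W/I-1 un ·: WW|Ww
W/I-2 aff ·: ww
W/II-1 un I-1×I-2: Ww
W/II-2 ? I-1×I-2: Ww|ww
W/II-3 ? ·: WW|Ww|ww
W/III-1 ? II-3×II-2: WW|Ww|ww
⇒ W over [I-1,I-2,II-1,II-2,II-3,III-1]: 18 consistent

II-2 ∈ {Cc Qq Ww, Cc Qq ww}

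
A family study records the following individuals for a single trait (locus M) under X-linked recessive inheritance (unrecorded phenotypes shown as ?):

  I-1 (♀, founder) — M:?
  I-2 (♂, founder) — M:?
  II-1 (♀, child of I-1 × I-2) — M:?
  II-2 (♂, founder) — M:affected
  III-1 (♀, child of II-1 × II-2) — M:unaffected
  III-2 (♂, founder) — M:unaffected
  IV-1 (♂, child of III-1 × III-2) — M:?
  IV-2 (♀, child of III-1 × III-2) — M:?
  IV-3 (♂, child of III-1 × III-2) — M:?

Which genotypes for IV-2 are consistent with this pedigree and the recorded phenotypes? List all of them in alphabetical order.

IV-2 ∈ {X^MX^M, X^MX^m}

M/I-1 ? ·: X^MX^M|X^MX^m|X^mX^m
M/I-2 ? ·: X^MY|X^mY
M/II-1 ? I-1×I-2: X^MX^M|X^MX^m
M/II-2 aff ·: X^mY
M/III-1 un II-1×II-2: X^MX^m
M/III-2 un ·: X^MY
M/IV-1 ? III-1×III-2: X^MY|X^mY
M/IV-2 ? III-1×III-2: X^MX^M|X^MX^m
M/IV-3 ? III-1×III-2: X^MY|X^mY
⇒ M over [I-1,I-2,II-1,II-2,III-1,III-2,IV-1,IV-2,IV-3]: 48 consistent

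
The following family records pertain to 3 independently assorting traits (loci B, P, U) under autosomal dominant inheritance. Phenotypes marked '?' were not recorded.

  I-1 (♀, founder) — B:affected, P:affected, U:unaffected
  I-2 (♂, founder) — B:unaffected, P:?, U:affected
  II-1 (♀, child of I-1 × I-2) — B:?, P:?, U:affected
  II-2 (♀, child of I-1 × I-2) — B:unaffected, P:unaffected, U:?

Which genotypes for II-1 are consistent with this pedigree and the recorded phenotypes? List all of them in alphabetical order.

B/I-1 aff ·: Bb
B/I-2 un ·: bb
B/II-1 ? I-1×I-2: bb|Bb
B/II-2 un I-1×I-2: bb
⇒ B over [I-1,I-2,II-1,II-2]: 2 consistent
P/I-1 aff ·: Pp
P/I-2 ? ·: pp|Pp
P/II-1 ? I-1×I-2: pp|Pp|PP
P/II-2 un I-1×I-2: pp
⇒ P over [I-1,I-2,II-1,II-2]: 5 consistent
U/I-1 un ·: uu
U/I-2 aff ·: Uu|UU
U/II-1 aff I-1×I-2: Uu
U/II-2 ? I-1×I-2: uu|Uu
⇒ U over [I-1,I-2,II-1,II-2]: 3 consistent

II-1 ∈ {Bb PP Uu, Bb Pp Uu, Bb pp Uu, bb PP Uu, bb Pp Uu, bb pp Uu}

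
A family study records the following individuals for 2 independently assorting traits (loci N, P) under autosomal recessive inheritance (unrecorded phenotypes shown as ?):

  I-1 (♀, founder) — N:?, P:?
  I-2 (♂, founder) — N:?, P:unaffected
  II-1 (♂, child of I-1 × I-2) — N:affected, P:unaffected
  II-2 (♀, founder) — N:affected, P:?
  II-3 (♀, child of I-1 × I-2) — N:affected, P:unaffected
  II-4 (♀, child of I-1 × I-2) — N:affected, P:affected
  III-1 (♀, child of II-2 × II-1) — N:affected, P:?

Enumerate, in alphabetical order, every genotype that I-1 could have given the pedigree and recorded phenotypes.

I-1 ∈ {Nn Pp, Nn pp, nn Pp, nn pp}

N/I-1 ? ·: Nn|nn
N/I-2 ? ·: Nn|nn
N/II-1 aff I-1×I-2: nn
N/II-2 aff ·: nn
N/II-3 aff I-1×I-2: nn
N/II-4 aff I-1×I-2: nn
N/III-1 aff II-2×II-1: nn
⇒ N over [I-1,I-2,II-1,II-2,II-3,II-4,III-1]: 4 consistent
P/I-1 ? ·: Pp|pp
P/I-2 un ·: Pp
P/II-1 un I-1×I-2: PP|Pp
P/II-2 ? ·: PP|Pp|pp
P/II-3 un I-1×I-2: PP|Pp
P/II-4 aff I-1×I-2: pp
P/III-1 ? II-2×II-1: PP|Pp|pp
⇒ P over [I-1,I-2,II-1,II-2,II-3,II-4,III-1]: 29 consistent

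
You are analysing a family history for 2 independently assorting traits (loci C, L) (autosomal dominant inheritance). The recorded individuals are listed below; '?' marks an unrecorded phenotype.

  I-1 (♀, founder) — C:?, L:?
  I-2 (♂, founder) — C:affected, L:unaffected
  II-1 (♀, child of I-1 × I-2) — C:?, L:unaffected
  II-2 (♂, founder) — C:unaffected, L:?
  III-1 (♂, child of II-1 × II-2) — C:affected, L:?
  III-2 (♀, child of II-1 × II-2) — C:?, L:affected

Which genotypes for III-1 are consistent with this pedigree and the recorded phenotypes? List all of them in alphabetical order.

III-1 ∈ {Cc Ll, Cc ll}

C/I-1 ? ·: cc|Cc|CC
C/I-2 aff ·: Cc|CC
C/II-1 ? I-1×I-2: Cc|CC
C/II-2 un ·: cc
C/III-1 aff II-1×II-2: Cc
C/III-2 ? II-1×II-2: cc|Cc
⇒ C over [I-1,I-2,II-1,II-2,III-1,III-2]: 14 consistent
L/I-1 ? ·: ll|Ll
L/I-2 un ·: ll
L/II-1 un I-1×I-2: ll
L/II-2 ? ·: Ll|LL
L/III-1 ? II-1×II-2: ll|Ll
L/III-2 aff II-1×II-2: Ll
⇒ L over [I-1,I-2,II-1,II-2,III-1,III-2]: 6 consistent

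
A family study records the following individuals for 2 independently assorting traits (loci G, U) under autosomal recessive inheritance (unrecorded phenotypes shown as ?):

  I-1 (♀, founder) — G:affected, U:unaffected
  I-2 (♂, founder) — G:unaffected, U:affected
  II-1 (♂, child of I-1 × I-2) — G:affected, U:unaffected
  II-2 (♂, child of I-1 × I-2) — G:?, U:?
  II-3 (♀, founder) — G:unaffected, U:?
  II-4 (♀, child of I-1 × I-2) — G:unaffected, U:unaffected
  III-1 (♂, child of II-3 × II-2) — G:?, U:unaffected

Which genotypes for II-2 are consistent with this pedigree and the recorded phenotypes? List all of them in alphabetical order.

G/I-1 aff ·: gg
G/I-2 un ·: Gg
G/II-1 aff I-1×I-2: gg
G/II-2 ? I-1×I-2: Gg|gg
G/II-3 un ·: GG|Gg
G/II-4 un I-1×I-2: Gg
G/III-1 ? II-3×II-2: GG|Gg|gg
⇒ G over [I-1,I-2,II-1,II-2,II-3,II-4,III-1]: 8 consistent
U/I-1 un ·: UU|Uu
U/I-2 aff ·: uu
U/II-1 un I-1×I-2: Uu
U/II-2 ? I-1×I-2: Uu|uu
U/II-3 ? ·: UU|Uu|uu
U/II-4 un I-1×I-2: Uu
U/III-1 un II-3×II-2: UU|Uu
⇒ U over [I-1,I-2,II-1,II-2,II-3,II-4,III-1]: 12 consistent

II-2 ∈ {Gg Uu, Gg uu, gg Uu, gg uu}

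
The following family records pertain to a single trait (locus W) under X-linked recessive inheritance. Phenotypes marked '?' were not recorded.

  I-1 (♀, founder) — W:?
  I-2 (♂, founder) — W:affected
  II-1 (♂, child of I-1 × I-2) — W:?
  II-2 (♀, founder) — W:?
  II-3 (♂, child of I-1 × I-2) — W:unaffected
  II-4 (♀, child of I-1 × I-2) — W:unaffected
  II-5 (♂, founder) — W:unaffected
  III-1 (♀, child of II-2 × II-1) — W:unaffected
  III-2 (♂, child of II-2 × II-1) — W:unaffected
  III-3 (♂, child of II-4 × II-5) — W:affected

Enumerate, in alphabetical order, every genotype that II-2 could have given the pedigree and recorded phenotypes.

II-2 ∈ {X^WX^W, X^WX^w}

W/I-1 ? ·: X^WX^W|X^WX^w
W/I-2 aff ·: X^wY
W/II-1 ? I-1×I-2: X^WY|X^wY
W/II-2 ? ·: X^WX^W|X^WX^w
W/II-3 un I-1×I-2: X^WY
W/II-4 un I-1×I-2: X^WX^w
W/II-5 un ·: X^WY
W/III-1 un II-2×II-1: X^WX^W|X^WX^w
W/III-2 un II-2×II-1: X^WY
W/III-3 aff II-4×II-5: X^wY
⇒ W over [I-1,I-2,II-1,II-2,II-3,II-4,II-5,III-1,III-2,III-3]: 8 consistent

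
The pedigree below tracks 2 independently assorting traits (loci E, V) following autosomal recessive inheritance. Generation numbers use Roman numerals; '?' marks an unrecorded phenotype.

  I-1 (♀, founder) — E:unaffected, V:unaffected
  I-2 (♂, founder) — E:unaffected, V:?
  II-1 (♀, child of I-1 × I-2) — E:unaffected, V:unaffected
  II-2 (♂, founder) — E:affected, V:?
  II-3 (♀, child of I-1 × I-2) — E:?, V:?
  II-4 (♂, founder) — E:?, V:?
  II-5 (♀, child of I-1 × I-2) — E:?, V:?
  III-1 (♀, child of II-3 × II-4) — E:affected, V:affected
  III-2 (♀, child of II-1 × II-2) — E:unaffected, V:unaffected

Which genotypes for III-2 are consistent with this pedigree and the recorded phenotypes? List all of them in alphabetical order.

E/I-1 un ·: EE|Ee
E/I-2 un ·: EE|Ee
E/II-1 un I-1×I-2: EE|Ee
E/II-2 aff ·: ee
E/II-3 ? I-1×I-2: Ee|ee
E/II-4 ? ·: Ee|ee
E/II-5 ? I-1×I-2: EE|Ee|ee
E/III-1 aff II-3×II-4: ee
E/III-2 un II-1×II-2: Ee
⇒ E over [I-1,I-2,II-1,II-2,II-3,II-4,II-5,III-1,III-2]: 40 consistent
V/I-1 un ·: VV|Vv
V/I-2 ? ·: VV|Vv|vv
V/II-1 un I-1×I-2: VV|Vv
V/II-2 ? ·: VV|Vv|vv
V/II-3 ? I-1×I-2: Vv|vv
V/II-4 ? ·: Vv|vv
V/II-5 ? I-1×I-2: VV|Vv|vv
V/III-1 aff II-3×II-4: vv
V/III-2 un II-1×II-2: VV|Vv
⇒ V over [I-1,I-2,II-1,II-2,II-3,II-4,II-5,III-1,III-2]: 230 consistent

III-2 ∈ {Ee VV, Ee Vv}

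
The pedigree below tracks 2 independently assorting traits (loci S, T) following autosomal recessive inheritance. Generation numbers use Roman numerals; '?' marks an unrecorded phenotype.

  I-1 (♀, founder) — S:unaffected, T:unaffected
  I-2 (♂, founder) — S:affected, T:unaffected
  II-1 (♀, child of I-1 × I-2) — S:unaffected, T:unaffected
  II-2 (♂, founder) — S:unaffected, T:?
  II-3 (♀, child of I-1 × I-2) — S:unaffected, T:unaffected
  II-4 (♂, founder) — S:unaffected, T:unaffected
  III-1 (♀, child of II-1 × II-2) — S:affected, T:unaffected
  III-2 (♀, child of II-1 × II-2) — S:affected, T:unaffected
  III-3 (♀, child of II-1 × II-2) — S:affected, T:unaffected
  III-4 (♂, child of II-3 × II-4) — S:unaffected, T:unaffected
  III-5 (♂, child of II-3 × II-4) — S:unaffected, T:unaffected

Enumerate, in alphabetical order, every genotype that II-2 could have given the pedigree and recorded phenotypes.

II-2 ∈ {Ss TT, Ss Tt, Ss tt}

S/I-1 un ·: SS|Ss
S/I-2 aff ·: ss
S/II-1 un I-1×I-2: Ss
S/II-2 un ·: Ss
S/II-3 un I-1×I-2: Ss
S/II-4 un ·: SS|Ss
S/III-1 aff II-1×II-2: ss
S/III-2 aff II-1×II-2: ss
S/III-3 aff II-1×II-2: ss
S/III-4 un II-3×II-4: SS|Ss
S/III-5 un II-3×II-4: SS|Ss
⇒ S over [I-1,I-2,II-1,II-2,II-3,II-4,III-1,III-2,III-3,III-4,III-5]: 16 consistent
T/I-1 un ·: TT|Tt
T/I-2 un ·: TT|Tt
T/II-1 un I-1×I-2: TT|Tt
T/II-2 ? ·: TT|Tt|tt
T/II-3 un I-1×I-2: TT|Tt
T/II-4 un ·: TT|Tt
T/III-1 un II-1×II-2: TT|Tt
T/III-2 un II-1×II-2: TT|Tt
T/III-3 un II-1×II-2: TT|Tt
T/III-4 un II-3×II-4: TT|Tt
T/III-5 un II-3×II-4: TT|Tt
⇒ T over [I-1,I-2,II-1,II-2,II-3,II-4,III-1,III-2,III-3,III-4,III-5]: 1103 consistent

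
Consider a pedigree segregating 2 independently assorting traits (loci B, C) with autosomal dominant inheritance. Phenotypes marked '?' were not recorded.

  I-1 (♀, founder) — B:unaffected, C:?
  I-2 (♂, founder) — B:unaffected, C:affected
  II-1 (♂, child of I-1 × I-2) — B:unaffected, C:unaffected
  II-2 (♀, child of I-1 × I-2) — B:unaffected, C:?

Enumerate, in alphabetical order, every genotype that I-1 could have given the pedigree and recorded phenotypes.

I-1 ∈ {bb Cc, bb cc}

B/I-1 un ·: bb
B/I-2 un ·: bb
B/II-1 un I-1×I-2: bb
B/II-2 un I-1×I-2: bb
⇒ B over [I-1,I-2,II-1,II-2]: 1 consistent
C/I-1 ? ·: cc|Cc
C/I-2 aff ·: Cc
C/II-1 un I-1×I-2: cc
C/II-2 ? I-1×I-2: cc|Cc|CC
⇒ C over [I-1,I-2,II-1,II-2]: 5 consistent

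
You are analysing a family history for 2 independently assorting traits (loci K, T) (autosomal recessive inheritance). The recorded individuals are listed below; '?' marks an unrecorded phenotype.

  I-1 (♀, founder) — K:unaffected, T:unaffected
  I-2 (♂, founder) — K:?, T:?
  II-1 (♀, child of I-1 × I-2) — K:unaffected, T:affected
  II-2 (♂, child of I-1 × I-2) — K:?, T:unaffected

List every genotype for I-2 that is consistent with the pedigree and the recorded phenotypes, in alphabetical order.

I-2 ∈ {KK Tt, KK tt, Kk Tt, Kk tt, kk Tt, kk tt}

K/I-1 un ·: KK|Kk
K/I-2 ? ·: KK|Kk|kk
K/II-1 un I-1×I-2: KK|Kk
K/II-2 ? I-1×I-2: KK|Kk|kk
⇒ K over [I-1,I-2,II-1,II-2]: 18 consistent
T/I-1 un ·: Tt
T/I-2 ? ·: Tt|tt
T/II-1 aff I-1×I-2: tt
T/II-2 un I-1×I-2: TT|Tt
⇒ T over [I-1,I-2,II-1,II-2]: 3 consistent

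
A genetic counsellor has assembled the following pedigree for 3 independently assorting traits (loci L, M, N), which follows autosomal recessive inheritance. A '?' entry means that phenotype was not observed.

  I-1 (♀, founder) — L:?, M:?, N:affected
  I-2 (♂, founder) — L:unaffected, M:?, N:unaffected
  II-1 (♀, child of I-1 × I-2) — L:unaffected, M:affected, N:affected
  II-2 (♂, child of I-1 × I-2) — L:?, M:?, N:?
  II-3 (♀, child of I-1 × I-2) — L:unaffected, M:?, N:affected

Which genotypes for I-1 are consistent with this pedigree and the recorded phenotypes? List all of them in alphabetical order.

L/I-1 ? ·: LL|Ll|ll
L/I-2 un ·: LL|Ll
L/II-1 un I-1×I-2: LL|Ll
L/II-2 ? I-1×I-2: LL|Ll|ll
L/II-3 un I-1×I-2: LL|Ll
⇒ L over [I-1,I-2,II-1,II-2,II-3]: 32 consistent
M/I-1 ? ·: Mm|mm
M/I-2 ? ·: Mm|mm
M/II-1 aff I-1×I-2: mm
M/II-2 ? I-1×I-2: MM|Mm|mm
M/II-3 ? I-1×I-2: MM|Mm|mm
⇒ M over [I-1,I-2,II-1,II-2,II-3]: 18 consistent
N/I-1 aff ·: nn
N/I-2 un ·: Nn
N/II-1 aff I-1×I-2: nn
N/II-2 ? I-1×I-2: Nn|nn
N/II-3 aff I-1×I-2: nn
⇒ N over [I-1,I-2,II-1,II-2,II-3]: 2 consistent

I-1 ∈ {LL Mm nn, LL mm nn, Ll Mm nn, Ll mm nn, ll Mm nn, ll mm nn}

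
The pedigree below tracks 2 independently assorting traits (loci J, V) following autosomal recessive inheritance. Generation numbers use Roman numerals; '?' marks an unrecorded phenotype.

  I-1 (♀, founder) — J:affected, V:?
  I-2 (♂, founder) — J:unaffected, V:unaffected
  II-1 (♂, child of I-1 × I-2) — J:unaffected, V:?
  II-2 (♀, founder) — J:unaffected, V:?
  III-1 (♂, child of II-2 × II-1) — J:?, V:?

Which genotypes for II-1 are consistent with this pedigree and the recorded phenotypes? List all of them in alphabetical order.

II-1 ∈ {Jj VV, Jj Vv, Jj vv}

J/I-1 aff ·: jj
J/I-2 un ·: JJ|Jj
J/II-1 un I-1×I-2: Jj
J/II-2 un ·: JJ|Jj
J/III-1 ? II-2×II-1: JJ|Jj|jj
⇒ J over [I-1,I-2,II-1,II-2,III-1]: 10 consistent
V/I-1 ? ·: VV|Vv|vv
V/I-2 un ·: VV|Vv
V/II-1 ? I-1×I-2: VV|Vv|vv
V/II-2 ? ·: VV|Vv|vv
V/III-1 ? II-2×II-1: VV|Vv|vv
⇒ V over [I-1,I-2,II-1,II-2,III-1]: 59 consistent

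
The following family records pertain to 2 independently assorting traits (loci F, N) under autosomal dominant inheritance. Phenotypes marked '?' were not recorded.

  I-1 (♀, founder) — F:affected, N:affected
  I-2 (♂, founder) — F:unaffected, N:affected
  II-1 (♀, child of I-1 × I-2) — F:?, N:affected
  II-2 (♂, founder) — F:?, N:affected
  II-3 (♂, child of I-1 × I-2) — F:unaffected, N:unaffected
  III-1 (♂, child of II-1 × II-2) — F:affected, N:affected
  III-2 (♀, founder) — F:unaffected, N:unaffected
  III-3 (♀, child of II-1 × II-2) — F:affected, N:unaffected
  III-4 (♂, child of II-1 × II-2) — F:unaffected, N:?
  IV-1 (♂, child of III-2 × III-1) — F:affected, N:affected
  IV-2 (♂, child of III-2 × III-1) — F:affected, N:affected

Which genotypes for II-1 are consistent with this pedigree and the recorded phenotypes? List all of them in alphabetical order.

F/I-1 aff ·: Ff
F/I-2 un ·: ff
F/II-1 ? I-1×I-2: ff|Ff
F/II-2 ? ·: ff|Ff
F/II-3 un I-1×I-2: ff
F/III-1 aff II-1×II-2: Ff|FF
F/III-2 un ·: ff
F/III-3 aff II-1×II-2: Ff|FF
F/III-4 un II-1×II-2: ff
F/IV-1 aff III-2×III-1: Ff
F/IV-2 aff III-2×III-1: Ff
⇒ F over [I-1,I-2,II-1,II-2,II-3,III-1,III-2,III-3,III-4,IV-1,IV-2]: 6 consistent
N/I-1 aff ·: Nn
N/I-2 aff ·: Nn
N/II-1 aff I-1×I-2: Nn
N/II-2 aff ·: Nn
N/II-3 un I-1×I-2: nn
N/III-1 aff II-1×II-2: Nn|NN
N/III-2 un ·: nn
N/III-3 un II-1×II-2: nn
N/III-4 ? II-1×II-2: nn|Nn|NN
N/IV-1 aff III-2×III-1: Nn
N/IV-2 aff III-2×III-1: Nn
⇒ N over [I-1,I-2,II-1,II-2,II-3,III-1,III-2,III-3,III-4,IV-1,IV-2]: 6 consistent

II-1 ∈ {Ff Nn, ff Nn}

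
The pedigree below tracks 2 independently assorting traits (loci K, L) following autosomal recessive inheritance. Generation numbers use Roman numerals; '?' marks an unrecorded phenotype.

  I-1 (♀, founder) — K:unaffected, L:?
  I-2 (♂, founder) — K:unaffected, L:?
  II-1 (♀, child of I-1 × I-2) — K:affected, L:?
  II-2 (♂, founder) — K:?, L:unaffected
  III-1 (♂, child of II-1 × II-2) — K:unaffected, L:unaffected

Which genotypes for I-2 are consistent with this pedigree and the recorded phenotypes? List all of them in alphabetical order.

K/I-1 un ·: Kk
K/I-2 un ·: Kk
K/II-1 aff I-1×I-2: kk
K/II-2 ? ·: KK|Kk
K/III-1 un II-1×II-2: Kk
⇒ K over [I-1,I-2,II-1,II-2,III-1]: 2 consistent
L/I-1 ? ·: LL|Ll|ll
L/I-2 ? ·: LL|Ll|ll
L/II-1 ? I-1×I-2: LL|Ll|ll
L/II-2 un ·: LL|Ll
L/III-1 un II-1×II-2: LL|Ll
⇒ L over [I-1,I-2,II-1,II-2,III-1]: 48 consistent

I-2 ∈ {Kk LL, Kk Ll, Kk ll}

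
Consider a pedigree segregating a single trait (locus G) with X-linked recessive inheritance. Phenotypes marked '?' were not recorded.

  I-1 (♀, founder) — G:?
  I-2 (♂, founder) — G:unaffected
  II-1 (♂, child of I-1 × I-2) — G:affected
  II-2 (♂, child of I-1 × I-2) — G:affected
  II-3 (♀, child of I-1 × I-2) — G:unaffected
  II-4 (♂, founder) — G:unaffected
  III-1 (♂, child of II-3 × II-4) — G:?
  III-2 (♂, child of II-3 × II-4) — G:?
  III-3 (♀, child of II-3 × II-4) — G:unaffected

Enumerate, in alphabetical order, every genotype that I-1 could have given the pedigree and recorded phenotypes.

I-1 ∈ {X^GX^g, X^gX^g}

G/I-1 ? ·: X^GX^g|X^gX^g
G/I-2 un ·: X^GY
G/II-1 aff I-1×I-2: X^gY
G/II-2 aff I-1×I-2: X^gY
G/II-3 un I-1×I-2: X^GX^G|X^GX^g
G/II-4 un ·: X^GY
G/III-1 ? II-3×II-4: X^GY|X^gY
G/III-2 ? II-3×II-4: X^GY|X^gY
G/III-3 un II-3×II-4: X^GX^G|X^GX^g
⇒ G over [I-1,I-2,II-1,II-2,II-3,II-4,III-1,III-2,III-3]: 17 consistent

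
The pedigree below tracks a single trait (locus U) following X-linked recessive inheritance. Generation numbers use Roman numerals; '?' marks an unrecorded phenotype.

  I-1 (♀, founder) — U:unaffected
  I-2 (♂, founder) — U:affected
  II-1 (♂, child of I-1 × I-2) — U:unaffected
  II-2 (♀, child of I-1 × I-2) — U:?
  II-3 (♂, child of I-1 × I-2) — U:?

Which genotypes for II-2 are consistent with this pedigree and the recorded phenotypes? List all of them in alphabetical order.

II-2 ∈ {X^UX^u, X^uX^u}

U/I-1 un ·: X^UX^U|X^UX^u
U/I-2 aff ·: X^uY
U/II-1 un I-1×I-2: X^UY
U/II-2 ? I-1×I-2: X^UX^u|X^uX^u
U/II-3 ? I-1×I-2: X^UY|X^uY
⇒ U over [I-1,I-2,II-1,II-2,II-3]: 5 consistent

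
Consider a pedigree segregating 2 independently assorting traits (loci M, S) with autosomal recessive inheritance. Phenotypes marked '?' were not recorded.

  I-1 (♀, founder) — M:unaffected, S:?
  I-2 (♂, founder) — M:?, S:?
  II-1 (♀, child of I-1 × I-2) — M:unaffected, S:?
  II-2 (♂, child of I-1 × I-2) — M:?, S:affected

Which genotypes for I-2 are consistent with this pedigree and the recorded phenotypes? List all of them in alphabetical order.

M/I-1 un ·: MM|Mm
M/I-2 ? ·: MM|Mm|mm
M/II-1 un I-1×I-2: MM|Mm
M/II-2 ? I-1×I-2: MM|Mm|mm
⇒ M over [I-1,I-2,II-1,II-2]: 18 consistent
S/I-1 ? ·: Ss|ss
S/I-2 ? ·: Ss|ss
S/II-1 ? I-1×I-2: SS|Ss|ss
S/II-2 aff I-1×I-2: ss
⇒ S over [I-1,I-2,II-1,II-2]: 8 consistent

I-2 ∈ {MM Ss, MM ss, Mm Ss, Mm ss, mm Ss, mm ss}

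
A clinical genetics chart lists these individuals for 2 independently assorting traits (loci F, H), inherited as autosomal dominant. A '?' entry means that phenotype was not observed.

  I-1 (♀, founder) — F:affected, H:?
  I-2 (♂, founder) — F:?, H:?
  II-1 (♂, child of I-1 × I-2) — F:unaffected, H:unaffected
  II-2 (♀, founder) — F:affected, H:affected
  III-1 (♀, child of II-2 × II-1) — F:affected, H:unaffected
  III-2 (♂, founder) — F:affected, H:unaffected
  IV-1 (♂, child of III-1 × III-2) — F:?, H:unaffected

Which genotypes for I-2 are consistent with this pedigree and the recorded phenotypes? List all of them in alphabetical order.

F/I-1 aff ·: Ff
F/I-2 ? ·: ff|Ff
F/II-1 un I-1×I-2: ff
F/II-2 aff ·: Ff|FF
F/III-1 aff II-2×II-1: Ff
F/III-2 aff ·: Ff|FF
F/IV-1 ? III-1×III-2: ff|Ff|FF
⇒ F over [I-1,I-2,II-1,II-2,III-1,III-2,IV-1]: 20 consistent
H/I-1 ? ·: hh|Hh
H/I-2 ? ·: hh|Hh
H/II-1 un I-1×I-2: hh
H/II-2 aff ·: Hh
H/III-1 un II-2×II-1: hh
H/III-2 un ·: hh
H/IV-1 un III-1×III-2: hh
⇒ H over [I-1,I-2,II-1,II-2,III-1,III-2,IV-1]: 4 consistent

I-2 ∈ {Ff Hh, Ff hh, ff Hh, ff hh}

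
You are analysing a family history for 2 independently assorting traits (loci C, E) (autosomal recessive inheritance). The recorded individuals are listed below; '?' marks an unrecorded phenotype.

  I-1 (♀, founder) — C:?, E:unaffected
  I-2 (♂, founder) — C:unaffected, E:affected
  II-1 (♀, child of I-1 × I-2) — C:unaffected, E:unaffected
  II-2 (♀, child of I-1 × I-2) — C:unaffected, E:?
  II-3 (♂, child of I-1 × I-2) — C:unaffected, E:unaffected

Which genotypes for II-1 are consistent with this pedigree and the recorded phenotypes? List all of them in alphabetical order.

II-1 ∈ {CC Ee, Cc Ee}

C/I-1 ? ·: CC|Cc|cc
C/I-2 un ·: CC|Cc
C/II-1 un I-1×I-2: CC|Cc
C/II-2 un I-1×I-2: CC|Cc
C/II-3 un I-1×I-2: CC|Cc
⇒ C over [I-1,I-2,II-1,II-2,II-3]: 27 consistent
E/I-1 un ·: EE|Ee
E/I-2 aff ·: ee
E/II-1 un I-1×I-2: Ee
E/II-2 ? I-1×I-2: Ee|ee
E/II-3 un I-1×I-2: Ee
⇒ E over [I-1,I-2,II-1,II-2,II-3]: 3 consistent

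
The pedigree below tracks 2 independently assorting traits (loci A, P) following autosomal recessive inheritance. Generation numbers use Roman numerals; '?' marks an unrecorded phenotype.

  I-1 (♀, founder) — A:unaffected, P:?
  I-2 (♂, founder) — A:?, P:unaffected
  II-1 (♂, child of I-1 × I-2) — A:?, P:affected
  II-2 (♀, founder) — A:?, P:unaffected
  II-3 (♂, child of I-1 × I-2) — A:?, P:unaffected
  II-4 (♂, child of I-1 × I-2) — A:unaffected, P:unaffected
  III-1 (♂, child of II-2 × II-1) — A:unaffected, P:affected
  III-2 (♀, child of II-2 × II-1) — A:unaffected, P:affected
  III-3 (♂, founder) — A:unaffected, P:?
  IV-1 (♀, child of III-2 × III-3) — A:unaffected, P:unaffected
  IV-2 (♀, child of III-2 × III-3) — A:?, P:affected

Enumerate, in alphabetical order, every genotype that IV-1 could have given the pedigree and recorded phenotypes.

A/I-1 un ·: AA|Aa
A/I-2 ? ·: AA|Aa|aa
A/II-1 ? I-1×I-2: AA|Aa|aa
A/II-2 ? ·: AA|Aa|aa
A/II-3 ? I-1×I-2: AA|Aa|aa
A/II-4 un I-1×I-2: AA|Aa
A/III-1 un II-2×II-1: AA|Aa
A/III-2 un II-2×II-1: AA|Aa
A/III-3 un ·: AA|Aa
A/IV-1 un III-2×III-3: AA|Aa
A/IV-2 ? III-2×III-3: AA|Aa|aa
⇒ A over [I-1,I-2,II-1,II-2,II-3,II-4,III-1,III-2,III-3,IV-1,IV-2]: 2025 consistent
P/I-1 ? ·: Pp|pp
P/I-2 un ·: Pp
P/II-1 aff I-1×I-2: pp
P/II-2 un ·: Pp
P/II-3 un I-1×I-2: PP|Pp
P/II-4 un I-1×I-2: PP|Pp
P/III-1 aff II-2×II-1: pp
P/III-2 aff II-2×II-1: pp
P/III-3 ? ·: Pp
P/IV-1 un III-2×III-3: Pp
P/IV-2 aff III-2×III-3: pp
⇒ P over [I-1,I-2,II-1,II-2,II-3,II-4,III-1,III-2,III-3,IV-1,IV-2]: 5 consistent

IV-1 ∈ {AA Pp, Aa Pp}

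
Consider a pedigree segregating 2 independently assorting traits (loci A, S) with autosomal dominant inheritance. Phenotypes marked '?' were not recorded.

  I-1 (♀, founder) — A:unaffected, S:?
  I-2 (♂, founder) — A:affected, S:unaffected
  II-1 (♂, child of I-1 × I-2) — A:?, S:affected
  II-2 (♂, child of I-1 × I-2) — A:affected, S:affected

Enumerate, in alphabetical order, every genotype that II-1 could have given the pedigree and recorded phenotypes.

A/I-1 un ·: aa
A/I-2 aff ·: Aa|AA
A/II-1 ? I-1×I-2: aa|Aa
A/II-2 aff I-1×I-2: Aa
⇒ A over [I-1,I-2,II-1,II-2]: 3 consistent
S/I-1 ? ·: Ss|SS
S/I-2 un ·: ss
S/II-1 aff I-1×I-2: Ss
S/II-2 aff I-1×I-2: Ss
⇒ S over [I-1,I-2,II-1,II-2]: 2 consistent

II-1 ∈ {Aa Ss, aa Ss}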